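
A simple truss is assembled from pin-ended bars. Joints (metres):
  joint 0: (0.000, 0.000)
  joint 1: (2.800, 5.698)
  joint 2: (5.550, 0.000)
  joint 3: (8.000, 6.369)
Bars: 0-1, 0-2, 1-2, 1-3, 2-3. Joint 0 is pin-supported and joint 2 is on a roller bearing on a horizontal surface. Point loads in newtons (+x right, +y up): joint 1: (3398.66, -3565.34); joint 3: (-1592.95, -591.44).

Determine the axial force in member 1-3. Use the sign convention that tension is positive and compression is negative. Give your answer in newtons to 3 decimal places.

N=4 nodes, M=5 members, R=3 reactions → 2N=8, M+R=8
member 0 (0-1): L=6.3488, (cx,cy)=(0.4410,0.8975)
member 1 (0-2): L=5.5500, (cx,cy)=(1.0000,0.0000)
member 2 (1-2): L=6.3269, (cx,cy)=(0.4347,-0.9006)
member 3 (1-3): L=5.2431, (cx,cy)=(0.9918,0.1280)
member 4 (2-3): L=6.8240, (cx,cy)=(0.3590,0.9333)
solve A·x = −loads:
  F[0-1] = +173.5383 N (tension)
  F[0-2] = +1729.1747 N (tension)
  F[1-2] = -4337.6551 N (compression)
  F[1-3] = -1448.6672 N (compression)
  F[2-3] = -435.0495 N (compression)
  Rx@0 = -1805.7100 N
  Ry@0 = -155.7494 N
  Ry@2 = +4312.5294 N

-1448.667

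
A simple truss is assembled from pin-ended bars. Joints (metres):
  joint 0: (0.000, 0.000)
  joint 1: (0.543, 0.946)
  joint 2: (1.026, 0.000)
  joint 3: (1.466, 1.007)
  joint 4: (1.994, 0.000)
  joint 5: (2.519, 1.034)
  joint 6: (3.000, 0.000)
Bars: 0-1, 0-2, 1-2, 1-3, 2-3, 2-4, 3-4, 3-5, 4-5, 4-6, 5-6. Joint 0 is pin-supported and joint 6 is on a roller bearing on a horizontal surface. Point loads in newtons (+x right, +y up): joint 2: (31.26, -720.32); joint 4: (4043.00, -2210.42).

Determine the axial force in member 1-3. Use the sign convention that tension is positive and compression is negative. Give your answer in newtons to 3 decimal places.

N=7 nodes, M=11 members, R=3 reactions → 2N=14, M+R=14
member 0 (0-1): L=1.0908, (cx,cy)=(0.4978,0.8673)
member 1 (0-2): L=1.0260, (cx,cy)=(1.0000,0.0000)
member 2 (1-2): L=1.0622, (cx,cy)=(0.4547,-0.8906)
member 3 (1-3): L=0.9250, (cx,cy)=(0.9978,0.0659)
member 4 (2-3): L=1.0989, (cx,cy)=(0.4004,0.9163)
member 5 (2-4): L=0.9680, (cx,cy)=(1.0000,0.0000)
member 6 (3-4): L=1.1370, (cx,cy)=(0.4644,-0.8856)
member 7 (3-5): L=1.0533, (cx,cy)=(0.9997,0.0256)
member 8 (4-5): L=1.1596, (cx,cy)=(0.4527,0.8917)
member 9 (4-6): L=1.0060, (cx,cy)=(1.0000,0.0000)
member 10 (5-6): L=1.1404, (cx,cy)=(0.4218,-0.9067)
solve A·x = −loads:
  F[0-1] = -1401.1561 N (compression)
  F[0-2] = +4771.7786 N (tension)
  F[1-2] = +1269.8192 N (tension)
  F[1-3] = -1277.7241 N (compression)
  F[2-3] = -448.1047 N (compression)
  F[2-4] = +5497.3591 N (tension)
  F[3-4] = +509.8182 N (tension)
  F[3-5] = -1691.6584 N (compression)
  F[4-5] = +1972.6374 N (tension)
  F[4-6] = +798.0422 N (tension)
  F[5-6] = -1892.0770 N (compression)
  Rx@0 = -4074.2600 N
  Ry@0 = +1215.1981 N
  Ry@6 = +1715.5419 N

-1277.724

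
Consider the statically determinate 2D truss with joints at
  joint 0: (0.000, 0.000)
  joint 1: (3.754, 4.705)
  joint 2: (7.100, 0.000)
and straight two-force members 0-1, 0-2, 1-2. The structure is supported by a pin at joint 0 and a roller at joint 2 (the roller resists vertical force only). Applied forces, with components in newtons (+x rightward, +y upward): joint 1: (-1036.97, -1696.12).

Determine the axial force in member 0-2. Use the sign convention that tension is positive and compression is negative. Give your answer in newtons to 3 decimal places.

149.072

N=3 nodes, M=3 members, R=3 reactions → 2N=6, M+R=6
member 0 (0-1): L=6.0191, (cx,cy)=(0.6237,0.7817)
member 1 (0-2): L=7.1000, (cx,cy)=(1.0000,0.0000)
member 2 (1-2): L=5.7735, (cx,cy)=(0.5795,-0.8149)
solve A·x = −loads:
  F[0-1] = -1901.6788 N (compression)
  F[0-2] = +149.0719 N (tension)
  F[1-2] = -257.2203 N (compression)
  Rx@0 = +1036.9700 N
  Ry@0 = +1486.5016 N
  Ry@2 = +209.6184 N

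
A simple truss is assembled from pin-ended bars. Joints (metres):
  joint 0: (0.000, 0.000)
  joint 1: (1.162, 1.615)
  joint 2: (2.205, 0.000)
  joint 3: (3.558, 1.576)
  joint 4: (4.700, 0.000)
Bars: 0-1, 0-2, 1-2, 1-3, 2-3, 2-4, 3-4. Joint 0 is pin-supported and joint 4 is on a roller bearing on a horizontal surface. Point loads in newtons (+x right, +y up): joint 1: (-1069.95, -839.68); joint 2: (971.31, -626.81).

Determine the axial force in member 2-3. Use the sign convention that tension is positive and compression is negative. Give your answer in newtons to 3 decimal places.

172.134

N=5 nodes, M=7 members, R=3 reactions → 2N=10, M+R=10
member 0 (0-1): L=1.9896, (cx,cy)=(0.5840,0.8117)
member 1 (0-2): L=2.2050, (cx,cy)=(1.0000,0.0000)
member 2 (1-2): L=1.9225, (cx,cy)=(0.5425,-0.8400)
member 3 (1-3): L=2.3963, (cx,cy)=(0.9999,-0.0163)
member 4 (2-3): L=2.0771, (cx,cy)=(0.6514,0.7587)
member 5 (2-4): L=2.4950, (cx,cy)=(1.0000,0.0000)
member 6 (3-4): L=1.9463, (cx,cy)=(0.5868,-0.8098)
solve A·x = −loads:
  F[0-1] = -1641.5391 N (compression)
  F[0-2] = +860.0843 N (tension)
  F[1-2] = +590.6879 N (tension)
  F[1-3] = -209.2607 N (compression)
  F[2-3] = +172.1339 N (tension)
  F[2-4] = +97.1075 N (tension)
  F[3-4] = -165.4962 N (compression)
  Rx@0 = +98.6400 N
  Ry@0 = +1332.4783 N
  Ry@4 = +134.0117 N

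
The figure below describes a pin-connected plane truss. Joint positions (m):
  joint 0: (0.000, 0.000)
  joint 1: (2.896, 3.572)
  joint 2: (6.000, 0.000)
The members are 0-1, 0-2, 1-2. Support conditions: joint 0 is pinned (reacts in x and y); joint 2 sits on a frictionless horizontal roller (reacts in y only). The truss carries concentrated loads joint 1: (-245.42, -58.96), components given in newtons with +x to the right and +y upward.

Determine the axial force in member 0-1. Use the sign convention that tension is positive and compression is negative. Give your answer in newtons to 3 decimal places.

-227.360

N=3 nodes, M=3 members, R=3 reactions → 2N=6, M+R=6
member 0 (0-1): L=4.5985, (cx,cy)=(0.6298,0.7768)
member 1 (0-2): L=6.0000, (cx,cy)=(1.0000,0.0000)
member 2 (1-2): L=4.7322, (cx,cy)=(0.6559,-0.7548)
solve A·x = −loads:
  F[0-1] = -227.3603 N (compression)
  F[0-2] = -102.2345 N (compression)
  F[1-2] = +155.8624 N (tension)
  Rx@0 = +245.4200 N
  Ry@0 = +176.6087 N
  Ry@2 = -117.6487 N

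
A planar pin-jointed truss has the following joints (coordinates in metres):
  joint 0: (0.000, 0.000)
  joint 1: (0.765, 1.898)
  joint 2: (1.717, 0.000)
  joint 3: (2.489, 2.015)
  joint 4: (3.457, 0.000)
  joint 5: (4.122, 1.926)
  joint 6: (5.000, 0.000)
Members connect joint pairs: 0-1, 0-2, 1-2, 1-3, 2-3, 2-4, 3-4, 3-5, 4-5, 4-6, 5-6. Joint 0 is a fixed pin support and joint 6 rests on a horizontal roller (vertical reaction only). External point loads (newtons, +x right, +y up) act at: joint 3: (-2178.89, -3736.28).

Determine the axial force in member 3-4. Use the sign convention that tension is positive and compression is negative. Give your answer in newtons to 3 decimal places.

-1042.564

N=7 nodes, M=11 members, R=3 reactions → 2N=14, M+R=14
member 0 (0-1): L=2.0464, (cx,cy)=(0.3738,0.9275)
member 1 (0-2): L=1.7170, (cx,cy)=(1.0000,0.0000)
member 2 (1-2): L=2.1234, (cx,cy)=(0.4483,-0.8939)
member 3 (1-3): L=1.7280, (cx,cy)=(0.9977,0.0677)
member 4 (2-3): L=2.1578, (cx,cy)=(0.3578,0.9338)
member 5 (2-4): L=1.7400, (cx,cy)=(1.0000,0.0000)
member 6 (3-4): L=2.2355, (cx,cy)=(0.4330,-0.9014)
member 7 (3-5): L=1.6354, (cx,cy)=(0.9985,-0.0544)
member 8 (4-5): L=2.0376, (cx,cy)=(0.3264,0.9452)
member 9 (4-6): L=1.5430, (cx,cy)=(1.0000,0.0000)
member 10 (5-6): L=2.1167, (cx,cy)=(0.4148,-0.9099)
solve A·x = −loads:
  F[0-1] = -2969.7725 N (compression)
  F[0-2] = -1068.6918 N (compression)
  F[1-2] = +2898.5634 N (tension)
  F[1-3] = -2415.2932 N (compression)
  F[2-3] = -2774.5601 N (compression)
  F[2-4] = +1223.5081 N (tension)
  F[3-4] = -1042.5639 N (compression)
  F[3-5] = -773.2009 N (compression)
  F[4-5] = +994.1891 N (tension)
  F[4-6] = +447.5828 N (tension)
  F[5-6] = -1079.0346 N (compression)
  Rx@0 = +2178.8900 N
  Ry@0 = +2754.4525 N
  Ry@6 = +981.8275 N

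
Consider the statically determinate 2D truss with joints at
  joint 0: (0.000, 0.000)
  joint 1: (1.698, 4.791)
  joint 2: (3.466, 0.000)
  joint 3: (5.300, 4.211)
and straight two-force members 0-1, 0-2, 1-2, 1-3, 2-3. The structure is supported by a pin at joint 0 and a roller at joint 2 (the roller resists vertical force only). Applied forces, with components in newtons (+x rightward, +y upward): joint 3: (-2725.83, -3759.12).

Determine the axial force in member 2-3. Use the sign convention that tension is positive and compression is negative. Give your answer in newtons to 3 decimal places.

-4278.837

N=4 nodes, M=5 members, R=3 reactions → 2N=8, M+R=8
member 0 (0-1): L=5.0830, (cx,cy)=(0.3341,0.9426)
member 1 (0-2): L=3.4660, (cx,cy)=(1.0000,0.0000)
member 2 (1-2): L=5.1068, (cx,cy)=(0.3462,-0.9382)
member 3 (1-3): L=3.6484, (cx,cy)=(0.9873,-0.1590)
member 4 (2-3): L=4.5930, (cx,cy)=(0.3993,0.9168)
solve A·x = −loads:
  F[0-1] = -1403.2436 N (compression)
  F[0-2] = -2257.0698 N (compression)
  F[1-2] = +1584.4207 N (tension)
  F[1-3] = -1030.3974 N (compression)
  F[2-3] = -4278.8372 N (compression)
  Rx@0 = +2725.8300 N
  Ry@0 = +1322.6324 N
  Ry@2 = +2436.4876 N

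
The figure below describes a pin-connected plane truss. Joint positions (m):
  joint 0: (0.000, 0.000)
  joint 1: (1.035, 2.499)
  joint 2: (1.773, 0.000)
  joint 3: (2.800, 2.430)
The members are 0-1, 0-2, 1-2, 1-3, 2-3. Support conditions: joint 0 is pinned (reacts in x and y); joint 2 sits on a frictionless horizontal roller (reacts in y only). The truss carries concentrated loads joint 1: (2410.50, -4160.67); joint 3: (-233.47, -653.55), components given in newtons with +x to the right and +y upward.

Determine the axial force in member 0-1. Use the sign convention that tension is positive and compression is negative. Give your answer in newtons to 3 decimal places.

N=4 nodes, M=5 members, R=3 reactions → 2N=8, M+R=8
member 0 (0-1): L=2.7049, (cx,cy)=(0.3826,0.9239)
member 1 (0-2): L=1.7730, (cx,cy)=(1.0000,0.0000)
member 2 (1-2): L=2.6057, (cx,cy)=(0.2832,-0.9591)
member 3 (1-3): L=1.7663, (cx,cy)=(0.9992,-0.0391)
member 4 (2-3): L=2.6381, (cx,cy)=(0.3893,0.9211)
solve A·x = −loads:
  F[0-1] = +1866.3036 N (tension)
  F[0-2] = +1462.8970 N (tension)
  F[1-2] = -6137.9102 N (compression)
  F[1-3] = +42.0797 N (tension)
  F[2-3] = -707.7370 N (compression)
  Rx@0 = -2177.0300 N
  Ry@0 = -1724.2689 N
  Ry@2 = +6538.4889 N

1866.304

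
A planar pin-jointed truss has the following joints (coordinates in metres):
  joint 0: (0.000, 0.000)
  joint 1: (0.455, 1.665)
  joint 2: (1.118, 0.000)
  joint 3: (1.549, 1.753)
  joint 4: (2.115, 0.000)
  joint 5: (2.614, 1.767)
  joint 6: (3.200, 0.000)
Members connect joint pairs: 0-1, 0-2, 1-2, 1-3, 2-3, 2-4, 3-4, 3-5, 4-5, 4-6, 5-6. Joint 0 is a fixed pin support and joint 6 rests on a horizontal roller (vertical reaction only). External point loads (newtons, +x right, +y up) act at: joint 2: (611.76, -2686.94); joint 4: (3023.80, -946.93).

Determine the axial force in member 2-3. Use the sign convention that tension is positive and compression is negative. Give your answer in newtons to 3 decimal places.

747.598

N=7 nodes, M=11 members, R=3 reactions → 2N=14, M+R=14
member 0 (0-1): L=1.7261, (cx,cy)=(0.2636,0.9646)
member 1 (0-2): L=1.1180, (cx,cy)=(1.0000,0.0000)
member 2 (1-2): L=1.7921, (cx,cy)=(0.3699,-0.9291)
member 3 (1-3): L=1.0975, (cx,cy)=(0.9968,0.0802)
member 4 (2-3): L=1.8052, (cx,cy)=(0.2388,0.9711)
member 5 (2-4): L=0.9970, (cx,cy)=(1.0000,0.0000)
member 6 (3-4): L=1.8421, (cx,cy)=(0.3073,-0.9516)
member 7 (3-5): L=1.0651, (cx,cy)=(0.9999,0.0131)
member 8 (4-5): L=1.8361, (cx,cy)=(0.2718,0.9624)
member 9 (4-6): L=1.0850, (cx,cy)=(1.0000,0.0000)
member 10 (5-6): L=1.8616, (cx,cy)=(0.3148,-0.9492)
solve A·x = −loads:
  F[0-1] = -2145.1321 N (compression)
  F[0-2] = +4201.0331 N (tension)
  F[1-2] = +2110.7112 N (tension)
  F[1-3] = -1350.6733 N (compression)
  F[2-3] = +747.5984 N (tension)
  F[2-4] = +4191.6327 N (tension)
  F[3-4] = -662.4000 N (compression)
  F[3-5] = -964.3893 N (compression)
  F[4-5] = +1638.9752 N (tension)
  F[4-6] = +518.8807 N (tension)
  F[5-6] = -1648.4069 N (compression)
  Rx@0 = -3635.5600 N
  Ry@0 = +2069.2588 N
  Ry@6 = +1564.6112 N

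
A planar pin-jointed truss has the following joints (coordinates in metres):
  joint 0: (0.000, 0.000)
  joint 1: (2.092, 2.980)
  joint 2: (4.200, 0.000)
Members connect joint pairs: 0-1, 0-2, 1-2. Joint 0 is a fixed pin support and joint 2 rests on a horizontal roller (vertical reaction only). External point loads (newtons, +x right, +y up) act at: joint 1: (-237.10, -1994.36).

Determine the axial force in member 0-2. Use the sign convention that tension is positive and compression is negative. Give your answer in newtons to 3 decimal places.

583.699

N=3 nodes, M=3 members, R=3 reactions → 2N=6, M+R=6
member 0 (0-1): L=3.6410, (cx,cy)=(0.5746,0.8185)
member 1 (0-2): L=4.2000, (cx,cy)=(1.0000,0.0000)
member 2 (1-2): L=3.6502, (cx,cy)=(0.5775,-0.8164)
solve A·x = −loads:
  F[0-1] = -1428.5502 N (compression)
  F[0-2] = +583.6989 N (tension)
  F[1-2] = -1010.7335 N (compression)
  Rx@0 = +237.1000 N
  Ry@0 = +1169.2069 N
  Ry@2 = +825.1531 N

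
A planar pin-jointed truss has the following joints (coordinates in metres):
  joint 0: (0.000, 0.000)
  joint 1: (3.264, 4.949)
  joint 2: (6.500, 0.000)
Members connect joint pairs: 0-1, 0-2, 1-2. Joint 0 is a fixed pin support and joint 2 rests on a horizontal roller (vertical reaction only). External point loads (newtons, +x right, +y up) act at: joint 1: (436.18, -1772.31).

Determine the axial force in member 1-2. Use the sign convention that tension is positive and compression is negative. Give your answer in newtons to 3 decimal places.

N=3 nodes, M=3 members, R=3 reactions → 2N=6, M+R=6
member 0 (0-1): L=5.9284, (cx,cy)=(0.5506,0.8348)
member 1 (0-2): L=6.5000, (cx,cy)=(1.0000,0.0000)
member 2 (1-2): L=5.9131, (cx,cy)=(0.5473,-0.8370)
solve A·x = −loads:
  F[0-1] = -659.1316 N (compression)
  F[0-2] = +799.0762 N (tension)
  F[1-2] = -1460.1320 N (compression)
  Rx@0 = -436.1800 N
  Ry@0 = +550.2370 N
  Ry@2 = +1222.0730 N

-1460.132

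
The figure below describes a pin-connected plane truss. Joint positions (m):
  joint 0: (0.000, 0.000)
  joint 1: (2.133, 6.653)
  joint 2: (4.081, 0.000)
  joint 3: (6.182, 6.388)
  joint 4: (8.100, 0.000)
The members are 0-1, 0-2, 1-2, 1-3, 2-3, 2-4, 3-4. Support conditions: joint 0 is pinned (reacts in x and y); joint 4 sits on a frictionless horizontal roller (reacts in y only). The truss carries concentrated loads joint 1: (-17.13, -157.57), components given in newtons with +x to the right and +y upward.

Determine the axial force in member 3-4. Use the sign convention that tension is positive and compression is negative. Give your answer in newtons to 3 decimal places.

-28.633

N=5 nodes, M=7 members, R=3 reactions → 2N=10, M+R=10
member 0 (0-1): L=6.9866, (cx,cy)=(0.3053,0.9523)
member 1 (0-2): L=4.0810, (cx,cy)=(1.0000,0.0000)
member 2 (1-2): L=6.9323, (cx,cy)=(0.2810,-0.9597)
member 3 (1-3): L=4.0577, (cx,cy)=(0.9979,-0.0653)
member 4 (2-3): L=6.7246, (cx,cy)=(0.3124,0.9499)
member 5 (2-4): L=4.0190, (cx,cy)=(1.0000,0.0000)
member 6 (3-4): L=6.6697, (cx,cy)=(0.2876,-0.9578)
solve A·x = −loads:
  F[0-1] = -136.6717 N (compression)
  F[0-2] = +24.5959 N (tension)
  F[1-2] = -27.4231 N (compression)
  F[1-3] = -16.9261 N (compression)
  F[2-3] = +27.7051 N (tension)
  F[2-4] = +8.2339 N (tension)
  F[3-4] = -28.6330 N (compression)
  Rx@0 = +17.1300 N
  Ry@0 = +130.1464 N
  Ry@4 = +27.4236 N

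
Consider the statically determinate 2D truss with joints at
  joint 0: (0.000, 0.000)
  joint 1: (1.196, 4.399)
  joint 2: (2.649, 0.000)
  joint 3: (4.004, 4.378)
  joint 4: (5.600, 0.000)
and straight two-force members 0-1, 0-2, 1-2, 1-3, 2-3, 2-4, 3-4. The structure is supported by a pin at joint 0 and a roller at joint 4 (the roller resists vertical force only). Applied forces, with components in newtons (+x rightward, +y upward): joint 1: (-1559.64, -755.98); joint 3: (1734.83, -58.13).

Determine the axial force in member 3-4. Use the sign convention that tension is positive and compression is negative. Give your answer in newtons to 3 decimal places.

-355.641

N=5 nodes, M=7 members, R=3 reactions → 2N=10, M+R=10
member 0 (0-1): L=4.5587, (cx,cy)=(0.2624,0.9650)
member 1 (0-2): L=2.6490, (cx,cy)=(1.0000,0.0000)
member 2 (1-2): L=4.6328, (cx,cy)=(0.3136,-0.9495)
member 3 (1-3): L=2.8081, (cx,cy)=(1.0000,-0.0075)
member 4 (2-3): L=4.5829, (cx,cy)=(0.2957,0.9553)
member 5 (2-4): L=2.9510, (cx,cy)=(1.0000,0.0000)
member 6 (3-4): L=4.6598, (cx,cy)=(0.3425,-0.9395)
solve A·x = −loads:
  F[0-1] = -497.4024 N (compression)
  F[0-2] = +305.6867 N (tension)
  F[1-2] = -302.6709 N (compression)
  F[1-3] = +1524.1145 N (tension)
  F[2-3] = +300.8495 N (tension)
  F[2-4] = +121.8075 N (tension)
  F[3-4] = -355.6412 N (compression)
  Rx@0 = -175.1900 N
  Ry@0 = +479.9789 N
  Ry@4 = +334.1311 N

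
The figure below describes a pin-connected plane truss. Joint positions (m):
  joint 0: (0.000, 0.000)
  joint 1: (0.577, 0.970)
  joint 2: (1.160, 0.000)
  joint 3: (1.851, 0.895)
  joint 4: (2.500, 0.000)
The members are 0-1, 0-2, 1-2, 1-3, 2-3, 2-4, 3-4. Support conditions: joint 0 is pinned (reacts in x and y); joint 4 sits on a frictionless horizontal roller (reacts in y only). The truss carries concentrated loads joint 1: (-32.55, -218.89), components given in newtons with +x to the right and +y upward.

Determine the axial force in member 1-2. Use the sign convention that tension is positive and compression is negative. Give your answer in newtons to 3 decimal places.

N=5 nodes, M=7 members, R=3 reactions → 2N=10, M+R=10
member 0 (0-1): L=1.1286, (cx,cy)=(0.5112,0.8594)
member 1 (0-2): L=1.1600, (cx,cy)=(1.0000,0.0000)
member 2 (1-2): L=1.1317, (cx,cy)=(0.5151,-0.8571)
member 3 (1-3): L=1.2762, (cx,cy)=(0.9983,-0.0588)
member 4 (2-3): L=1.1307, (cx,cy)=(0.6111,0.7915)
member 5 (2-4): L=1.3400, (cx,cy)=(1.0000,0.0000)
member 6 (3-4): L=1.1055, (cx,cy)=(0.5870,-0.8096)
solve A·x = −loads:
  F[0-1] = -210.6015 N (compression)
  F[0-2] = +75.1168 N (tension)
  F[1-2] = -40.4805 N (compression)
  F[1-3] = -54.3574 N (compression)
  F[2-3] = +43.8336 N (tension)
  F[2-4] = +27.4758 N (tension)
  F[3-4] = -46.8039 N (compression)
  Rx@0 = +32.5500 N
  Ry@0 = +180.9996 N
  Ry@4 = +37.8904 N

-40.480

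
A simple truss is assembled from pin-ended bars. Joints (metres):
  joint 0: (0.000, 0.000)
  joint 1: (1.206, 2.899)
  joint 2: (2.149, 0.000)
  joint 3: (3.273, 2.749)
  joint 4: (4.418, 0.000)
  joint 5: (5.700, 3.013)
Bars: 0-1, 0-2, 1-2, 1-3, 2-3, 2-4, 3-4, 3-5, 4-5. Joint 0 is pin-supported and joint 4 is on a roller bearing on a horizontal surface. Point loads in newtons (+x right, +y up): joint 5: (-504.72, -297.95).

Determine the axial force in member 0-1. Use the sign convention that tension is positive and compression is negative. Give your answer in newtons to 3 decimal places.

-279.166

N=6 nodes, M=9 members, R=3 reactions → 2N=12, M+R=12
member 0 (0-1): L=3.1398, (cx,cy)=(0.3841,0.9233)
member 1 (0-2): L=2.1490, (cx,cy)=(1.0000,0.0000)
member 2 (1-2): L=3.0485, (cx,cy)=(0.3093,-0.9510)
member 3 (1-3): L=2.0724, (cx,cy)=(0.9974,-0.0724)
member 4 (2-3): L=2.9699, (cx,cy)=(0.3785,0.9256)
member 5 (2-4): L=2.2690, (cx,cy)=(1.0000,0.0000)
member 6 (3-4): L=2.9779, (cx,cy)=(0.3845,-0.9231)
member 7 (3-5): L=2.4413, (cx,cy)=(0.9941,0.1081)
member 8 (4-5): L=3.2744, (cx,cy)=(0.3915,0.9202)
solve A·x = −loads:
  F[0-1] = -279.1661 N (compression)
  F[0-2] = -397.4936 N (compression)
  F[1-2] = +285.9792 N (tension)
  F[1-3] = -196.2031 N (compression)
  F[2-3] = -293.8075 N (compression)
  F[2-4] = -197.8364 N (compression)
  F[3-4] = +232.5203 N (tension)
  F[3-5] = -398.6244 N (compression)
  F[4-5] = -276.9529 N (compression)
  Rx@0 = +504.7200 N
  Ry@0 = +257.7523 N
  Ry@4 = +40.1977 N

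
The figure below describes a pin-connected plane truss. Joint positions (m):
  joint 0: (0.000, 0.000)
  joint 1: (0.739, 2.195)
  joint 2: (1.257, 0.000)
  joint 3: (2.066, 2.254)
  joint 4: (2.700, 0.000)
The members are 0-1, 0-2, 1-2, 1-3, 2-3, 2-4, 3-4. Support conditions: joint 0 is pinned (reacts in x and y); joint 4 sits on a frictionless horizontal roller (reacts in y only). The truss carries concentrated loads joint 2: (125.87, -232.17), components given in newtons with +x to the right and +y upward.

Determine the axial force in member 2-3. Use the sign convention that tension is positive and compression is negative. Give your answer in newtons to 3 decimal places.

N=5 nodes, M=7 members, R=3 reactions → 2N=10, M+R=10
member 0 (0-1): L=2.3161, (cx,cy)=(0.3191,0.9477)
member 1 (0-2): L=1.2570, (cx,cy)=(1.0000,0.0000)
member 2 (1-2): L=2.2553, (cx,cy)=(0.2297,-0.9733)
member 3 (1-3): L=1.3283, (cx,cy)=(0.9990,0.0444)
member 4 (2-3): L=2.3948, (cx,cy)=(0.3378,0.9412)
member 5 (2-4): L=1.4430, (cx,cy)=(1.0000,0.0000)
member 6 (3-4): L=2.3415, (cx,cy)=(0.2708,-0.9626)
solve A·x = −loads:
  F[0-1] = -130.9256 N (compression)
  F[0-2] = +167.6452 N (tension)
  F[1-2] = +124.2779 N (tension)
  F[1-3] = -70.3891 N (compression)
  F[2-3] = +118.1610 N (tension)
  F[2-4] = +30.4028 N (tension)
  F[3-4] = -112.2825 N (compression)
  Rx@0 = -125.8700 N
  Ry@0 = +124.0820 N
  Ry@4 = +108.0880 N

118.161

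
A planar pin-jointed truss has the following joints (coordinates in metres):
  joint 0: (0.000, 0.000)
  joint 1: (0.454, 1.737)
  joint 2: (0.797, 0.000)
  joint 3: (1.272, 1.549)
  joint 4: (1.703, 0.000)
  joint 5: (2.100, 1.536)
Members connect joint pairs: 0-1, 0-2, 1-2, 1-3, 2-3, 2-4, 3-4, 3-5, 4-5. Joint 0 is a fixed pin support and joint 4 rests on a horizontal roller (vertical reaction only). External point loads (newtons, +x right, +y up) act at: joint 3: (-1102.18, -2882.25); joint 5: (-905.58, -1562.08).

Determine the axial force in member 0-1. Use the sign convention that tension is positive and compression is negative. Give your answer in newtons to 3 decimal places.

N=6 nodes, M=9 members, R=3 reactions → 2N=12, M+R=12
member 0 (0-1): L=1.7954, (cx,cy)=(0.2529,0.9675)
member 1 (0-2): L=0.7970, (cx,cy)=(1.0000,0.0000)
member 2 (1-2): L=1.7705, (cx,cy)=(0.1937,-0.9811)
member 3 (1-3): L=0.8393, (cx,cy)=(0.9746,-0.2240)
member 4 (2-3): L=1.6202, (cx,cy)=(0.2932,0.9561)
member 5 (2-4): L=0.9060, (cx,cy)=(1.0000,0.0000)
member 6 (3-4): L=1.6078, (cx,cy)=(0.2681,-0.9634)
member 7 (3-5): L=0.8281, (cx,cy)=(0.9999,-0.0157)
member 8 (4-5): L=1.5865, (cx,cy)=(0.2502,0.9682)
solve A·x = −loads:
  F[0-1] = -2257.9737 N (compression)
  F[0-2] = -1436.7741 N (compression)
  F[1-2] = +2472.7574 N (tension)
  F[1-3] = -1077.3983 N (compression)
  F[2-3] = -2537.4094 N (compression)
  F[2-4] = -213.8319 N (compression)
  F[3-4] = -716.0206 N (compression)
  F[3-5] = -499.8726 N (compression)
  F[4-5] = -1621.5178 N (compression)
  Rx@0 = +2007.7600 N
  Ry@0 = +2184.5870 N
  Ry@4 = +2259.7430 N

-2257.974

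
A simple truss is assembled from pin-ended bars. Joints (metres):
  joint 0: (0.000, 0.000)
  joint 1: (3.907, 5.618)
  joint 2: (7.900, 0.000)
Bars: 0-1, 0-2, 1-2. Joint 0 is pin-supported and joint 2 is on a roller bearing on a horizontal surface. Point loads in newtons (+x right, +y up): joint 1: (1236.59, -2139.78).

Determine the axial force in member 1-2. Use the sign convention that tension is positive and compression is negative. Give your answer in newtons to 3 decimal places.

-2377.187

N=3 nodes, M=3 members, R=3 reactions → 2N=6, M+R=6
member 0 (0-1): L=6.8430, (cx,cy)=(0.5709,0.8210)
member 1 (0-2): L=7.9000, (cx,cy)=(1.0000,0.0000)
member 2 (1-2): L=6.8925, (cx,cy)=(0.5793,-0.8151)
solve A·x = −loads:
  F[0-1] = -246.2275 N (compression)
  F[0-2] = +1377.1733 N (tension)
  F[1-2] = -2377.1873 N (compression)
  Rx@0 = -1236.5900 N
  Ry@0 = +202.1492 N
  Ry@2 = +1937.6308 N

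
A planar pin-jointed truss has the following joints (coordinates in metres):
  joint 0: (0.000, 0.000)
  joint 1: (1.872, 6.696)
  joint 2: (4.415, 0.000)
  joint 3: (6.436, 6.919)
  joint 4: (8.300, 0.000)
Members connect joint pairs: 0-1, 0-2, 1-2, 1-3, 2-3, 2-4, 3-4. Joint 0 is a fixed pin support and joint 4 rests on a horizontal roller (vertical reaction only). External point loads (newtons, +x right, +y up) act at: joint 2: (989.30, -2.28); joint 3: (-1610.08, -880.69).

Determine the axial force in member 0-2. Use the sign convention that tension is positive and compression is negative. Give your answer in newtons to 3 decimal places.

-189.952

N=5 nodes, M=7 members, R=3 reactions → 2N=10, M+R=10
member 0 (0-1): L=6.9528, (cx,cy)=(0.2692,0.9631)
member 1 (0-2): L=4.4150, (cx,cy)=(1.0000,0.0000)
member 2 (1-2): L=7.1626, (cx,cy)=(0.3550,-0.9349)
member 3 (1-3): L=4.5694, (cx,cy)=(0.9988,0.0488)
member 4 (2-3): L=7.2081, (cx,cy)=(0.2804,0.9599)
member 5 (2-4): L=3.8850, (cx,cy)=(1.0000,0.0000)
member 6 (3-4): L=7.1657, (cx,cy)=(0.2601,-0.9656)
solve A·x = −loads:
  F[0-1] = -1600.1274 N (compression)
  F[0-2] = -189.9524 N (compression)
  F[1-2] = +1596.2900 N (tension)
  F[1-3] = -998.7599 N (compression)
  F[2-3] = -1552.2776 N (compression)
  F[2-4] = -177.2853 N (compression)
  F[3-4] = +681.5294 N (tension)
  Rx@0 = +620.7800 N
  Ry@0 = +1541.0370 N
  Ry@4 = -658.0670 N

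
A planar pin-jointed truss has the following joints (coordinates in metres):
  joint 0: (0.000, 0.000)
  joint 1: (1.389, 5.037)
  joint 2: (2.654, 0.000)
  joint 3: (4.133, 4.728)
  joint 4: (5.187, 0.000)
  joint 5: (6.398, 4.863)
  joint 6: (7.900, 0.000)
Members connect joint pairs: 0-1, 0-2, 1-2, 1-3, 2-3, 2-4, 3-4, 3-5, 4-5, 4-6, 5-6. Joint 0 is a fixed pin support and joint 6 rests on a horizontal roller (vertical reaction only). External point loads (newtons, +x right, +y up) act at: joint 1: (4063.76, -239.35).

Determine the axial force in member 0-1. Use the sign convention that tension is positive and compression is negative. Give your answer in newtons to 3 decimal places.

2483.113

N=7 nodes, M=11 members, R=3 reactions → 2N=14, M+R=14
member 0 (0-1): L=5.2250, (cx,cy)=(0.2658,0.9640)
member 1 (0-2): L=2.6540, (cx,cy)=(1.0000,0.0000)
member 2 (1-2): L=5.1934, (cx,cy)=(0.2436,-0.9699)
member 3 (1-3): L=2.7613, (cx,cy)=(0.9937,-0.1119)
member 4 (2-3): L=4.9539, (cx,cy)=(0.2986,0.9544)
member 5 (2-4): L=2.5330, (cx,cy)=(1.0000,0.0000)
member 6 (3-4): L=4.8441, (cx,cy)=(0.2176,-0.9760)
member 7 (3-5): L=2.2690, (cx,cy)=(0.9982,0.0595)
member 8 (4-5): L=5.0115, (cx,cy)=(0.2416,0.9704)
member 9 (4-6): L=2.7130, (cx,cy)=(1.0000,0.0000)
member 10 (5-6): L=5.0897, (cx,cy)=(0.2951,-0.9555)
solve A·x = −loads:
  F[0-1] = +2483.1134 N (tension)
  F[0-2] = +3403.6566 N (tension)
  F[1-2] = -2387.2109 N (compression)
  F[1-3] = -2840.0231 N (compression)
  F[2-3] = +2425.9501 N (tension)
  F[2-4] = +2097.9162 N (tension)
  F[3-4] = -2788.8068 N (compression)
  F[3-5] = -1493.7567 N (compression)
  F[4-5] = +2805.1195 N (tension)
  F[4-6] = +813.2717 N (tension)
  F[5-6] = -2755.8503 N (compression)
  Rx@0 = -4063.7600 N
  Ry@0 = -2393.7660 N
  Ry@6 = +2633.1160 N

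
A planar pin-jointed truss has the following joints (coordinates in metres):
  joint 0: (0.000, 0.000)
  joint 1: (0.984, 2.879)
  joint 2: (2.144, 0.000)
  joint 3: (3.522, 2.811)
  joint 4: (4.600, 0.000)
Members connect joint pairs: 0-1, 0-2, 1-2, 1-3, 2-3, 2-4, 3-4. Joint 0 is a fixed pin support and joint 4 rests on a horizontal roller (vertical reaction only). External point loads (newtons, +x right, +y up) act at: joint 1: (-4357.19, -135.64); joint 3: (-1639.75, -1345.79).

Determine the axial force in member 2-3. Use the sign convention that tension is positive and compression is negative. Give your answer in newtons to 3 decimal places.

N=5 nodes, M=7 members, R=3 reactions → 2N=10, M+R=10
member 0 (0-1): L=3.0425, (cx,cy)=(0.3234,0.9463)
member 1 (0-2): L=2.1440, (cx,cy)=(1.0000,0.0000)
member 2 (1-2): L=3.1039, (cx,cy)=(0.3737,-0.9275)
member 3 (1-3): L=2.5389, (cx,cy)=(0.9996,-0.0268)
member 4 (2-3): L=3.1306, (cx,cy)=(0.4402,0.8979)
member 5 (2-4): L=2.4560, (cx,cy)=(1.0000,0.0000)
member 6 (3-4): L=3.0106, (cx,cy)=(0.3581,-0.9337)
solve A·x = −loads:
  F[0-1] = -4386.8333 N (compression)
  F[0-2] = -4578.1650 N (compression)
  F[1-2] = +4290.5548 N (tension)
  F[1-3] = +1335.4173 N (tension)
  F[2-3] = -4432.1246 N (compression)
  F[2-4] = -1023.7895 N (compression)
  F[3-4] = +2859.2174 N (tension)
  Rx@0 = +5996.9400 N
  Ry@0 = +4151.0702 N
  Ry@4 = -2669.6402 N

-4432.125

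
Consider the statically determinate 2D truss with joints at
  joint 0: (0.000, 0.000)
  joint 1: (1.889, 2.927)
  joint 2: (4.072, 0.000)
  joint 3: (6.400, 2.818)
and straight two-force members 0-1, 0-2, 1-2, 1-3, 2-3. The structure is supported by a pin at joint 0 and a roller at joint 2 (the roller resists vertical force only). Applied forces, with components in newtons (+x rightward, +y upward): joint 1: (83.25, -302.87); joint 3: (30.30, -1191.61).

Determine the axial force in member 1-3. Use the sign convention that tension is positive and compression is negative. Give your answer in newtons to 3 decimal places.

N=4 nodes, M=5 members, R=3 reactions → 2N=8, M+R=8
member 0 (0-1): L=3.4836, (cx,cy)=(0.5423,0.8402)
member 1 (0-2): L=4.0720, (cx,cy)=(1.0000,0.0000)
member 2 (1-2): L=3.6514, (cx,cy)=(0.5979,-0.8016)
member 3 (1-3): L=4.5123, (cx,cy)=(0.9997,-0.0242)
member 4 (2-3): L=3.6552, (cx,cy)=(0.6369,0.7710)
solve A·x = −loads:
  F[0-1] = +713.7395 N (tension)
  F[0-2] = -273.4760 N (compression)
  F[1-2] = -1155.9330 N (compression)
  F[1-3] = +995.1418 N (tension)
  F[2-3] = -1514.4577 N (compression)
  Rx@0 = -113.5500 N
  Ry@0 = -599.6957 N
  Ry@2 = +2094.1757 N

995.142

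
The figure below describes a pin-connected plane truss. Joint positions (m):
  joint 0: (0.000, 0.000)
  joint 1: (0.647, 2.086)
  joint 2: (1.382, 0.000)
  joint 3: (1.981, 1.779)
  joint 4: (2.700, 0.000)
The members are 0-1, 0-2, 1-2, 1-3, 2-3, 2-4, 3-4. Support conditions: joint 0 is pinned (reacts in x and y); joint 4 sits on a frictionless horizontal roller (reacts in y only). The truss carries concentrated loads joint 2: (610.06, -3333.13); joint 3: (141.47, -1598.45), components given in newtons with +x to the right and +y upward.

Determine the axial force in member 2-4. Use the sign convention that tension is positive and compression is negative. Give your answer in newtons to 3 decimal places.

1201.191

N=5 nodes, M=7 members, R=3 reactions → 2N=10, M+R=10
member 0 (0-1): L=2.1840, (cx,cy)=(0.2962,0.9551)
member 1 (0-2): L=1.3820, (cx,cy)=(1.0000,0.0000)
member 2 (1-2): L=2.2117, (cx,cy)=(0.3323,-0.9432)
member 3 (1-3): L=1.3689, (cx,cy)=(0.9745,-0.2243)
member 4 (2-3): L=1.8771, (cx,cy)=(0.3191,0.9477)
member 5 (2-4): L=1.3180, (cx,cy)=(1.0000,0.0000)
member 6 (3-4): L=1.9188, (cx,cy)=(0.3747,-0.9271)
solve A·x = −loads:
  F[0-1] = -2051.5991 N (compression)
  F[0-2] = +1359.2973 N (tension)
  F[1-2] = +2422.3045 N (tension)
  F[1-3] = -1449.6844 N (compression)
  F[2-3] = +1106.3352 N (tension)
  F[2-4] = +1201.1909 N (tension)
  F[3-4] = -3205.6298 N (compression)
  Rx@0 = -751.5300 N
  Ry@0 = +1959.5095 N
  Ry@4 = +2972.0705 N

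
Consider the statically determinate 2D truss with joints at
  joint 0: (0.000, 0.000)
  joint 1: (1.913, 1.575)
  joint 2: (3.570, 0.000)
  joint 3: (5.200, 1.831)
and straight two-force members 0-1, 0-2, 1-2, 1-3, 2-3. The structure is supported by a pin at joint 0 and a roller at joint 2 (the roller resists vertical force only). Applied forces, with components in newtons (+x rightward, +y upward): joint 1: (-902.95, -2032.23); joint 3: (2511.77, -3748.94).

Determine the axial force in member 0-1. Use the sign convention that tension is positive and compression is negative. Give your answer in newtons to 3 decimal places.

2609.059

N=4 nodes, M=5 members, R=3 reactions → 2N=8, M+R=8
member 0 (0-1): L=2.4779, (cx,cy)=(0.7720,0.6356)
member 1 (0-2): L=3.5700, (cx,cy)=(1.0000,0.0000)
member 2 (1-2): L=2.2861, (cx,cy)=(0.7248,-0.6889)
member 3 (1-3): L=3.2970, (cx,cy)=(0.9970,0.0776)
member 4 (2-3): L=2.4514, (cx,cy)=(0.6649,0.7469)
solve A·x = −loads:
  F[0-1] = +2609.0591 N (tension)
  F[0-2] = -405.4043 N (compression)
  F[1-2] = -4646.3571 N (compression)
  F[1-3] = +6303.9502 N (tension)
  F[2-3] = -5674.5833 N (compression)
  Rx@0 = -1608.8200 N
  Ry@0 = -1658.3394 N
  Ry@2 = +7439.5094 N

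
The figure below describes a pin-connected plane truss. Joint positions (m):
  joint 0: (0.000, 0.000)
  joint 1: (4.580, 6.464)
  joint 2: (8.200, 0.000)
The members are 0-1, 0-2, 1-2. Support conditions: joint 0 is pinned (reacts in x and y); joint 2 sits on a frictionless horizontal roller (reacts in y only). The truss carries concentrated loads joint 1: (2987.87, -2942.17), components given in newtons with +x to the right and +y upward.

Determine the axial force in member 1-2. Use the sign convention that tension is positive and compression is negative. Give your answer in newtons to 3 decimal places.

-4582.969

N=3 nodes, M=3 members, R=3 reactions → 2N=6, M+R=6
member 0 (0-1): L=7.9221, (cx,cy)=(0.5781,0.8159)
member 1 (0-2): L=8.2000, (cx,cy)=(1.0000,0.0000)
member 2 (1-2): L=7.4086, (cx,cy)=(0.4886,-0.8725)
solve A·x = −loads:
  F[0-1] = +1294.7632 N (tension)
  F[0-2] = +2239.3293 N (tension)
  F[1-2] = -4582.9688 N (compression)
  Rx@0 = -2987.8700 N
  Ry@0 = -1056.4556 N
  Ry@2 = +3998.6256 N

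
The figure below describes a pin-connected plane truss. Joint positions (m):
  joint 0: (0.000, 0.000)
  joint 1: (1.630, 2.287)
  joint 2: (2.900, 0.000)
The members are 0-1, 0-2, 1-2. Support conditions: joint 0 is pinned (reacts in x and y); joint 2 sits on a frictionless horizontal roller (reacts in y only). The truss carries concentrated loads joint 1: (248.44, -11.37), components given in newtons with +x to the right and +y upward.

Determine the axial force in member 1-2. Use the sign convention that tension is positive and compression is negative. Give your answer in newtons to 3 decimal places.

N=3 nodes, M=3 members, R=3 reactions → 2N=6, M+R=6
member 0 (0-1): L=2.8084, (cx,cy)=(0.5804,0.8143)
member 1 (0-2): L=2.9000, (cx,cy)=(1.0000,0.0000)
member 2 (1-2): L=2.6160, (cx,cy)=(0.4855,-0.8742)
solve A·x = −loads:
  F[0-1] = +234.4806 N (tension)
  F[0-2] = +112.3484 N (tension)
  F[1-2] = -231.4169 N (compression)
  Rx@0 = -248.4400 N
  Ry@0 = -190.9456 N
  Ry@2 = +202.3156 N

-231.417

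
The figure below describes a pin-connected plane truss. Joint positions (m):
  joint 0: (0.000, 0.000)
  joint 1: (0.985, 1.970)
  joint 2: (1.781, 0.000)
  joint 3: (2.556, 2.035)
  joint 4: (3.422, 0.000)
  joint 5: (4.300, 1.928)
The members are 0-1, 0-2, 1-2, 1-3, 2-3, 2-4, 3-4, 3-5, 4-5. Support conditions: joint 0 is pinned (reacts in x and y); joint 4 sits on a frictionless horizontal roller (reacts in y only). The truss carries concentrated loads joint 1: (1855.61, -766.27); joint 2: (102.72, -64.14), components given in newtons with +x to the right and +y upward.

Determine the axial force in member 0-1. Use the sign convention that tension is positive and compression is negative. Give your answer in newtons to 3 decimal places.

549.836

N=6 nodes, M=9 members, R=3 reactions → 2N=12, M+R=12
member 0 (0-1): L=2.2025, (cx,cy)=(0.4472,0.8944)
member 1 (0-2): L=1.7810, (cx,cy)=(1.0000,0.0000)
member 2 (1-2): L=2.1247, (cx,cy)=(0.3746,-0.9272)
member 3 (1-3): L=1.5723, (cx,cy)=(0.9991,0.0413)
member 4 (2-3): L=2.1776, (cx,cy)=(0.3559,0.9345)
member 5 (2-4): L=1.6410, (cx,cy)=(1.0000,0.0000)
member 6 (3-4): L=2.2116, (cx,cy)=(0.3916,-0.9201)
member 7 (3-5): L=1.7473, (cx,cy)=(0.9981,-0.0612)
member 8 (4-5): L=2.1185, (cx,cy)=(0.4144,0.9101)
solve A·x = −loads:
  F[0-1] = +549.8355 N (tension)
  F[0-2] = +1712.4361 N (tension)
  F[1-2] = -1405.2163 N (compression)
  F[1-3] = -1084.2007 N (compression)
  F[2-3] = +1462.7961 N (tension)
  F[2-4] = +562.6650 N (tension)
  F[3-4] = -1436.9409 N (compression)
  F[3-5] = +0.0000 N (tension)
  F[4-5] = -0.0000 N (compression)
  Rx@0 = -1958.3300 N
  Ry@0 = -491.7878 N
  Ry@4 = +1322.1978 N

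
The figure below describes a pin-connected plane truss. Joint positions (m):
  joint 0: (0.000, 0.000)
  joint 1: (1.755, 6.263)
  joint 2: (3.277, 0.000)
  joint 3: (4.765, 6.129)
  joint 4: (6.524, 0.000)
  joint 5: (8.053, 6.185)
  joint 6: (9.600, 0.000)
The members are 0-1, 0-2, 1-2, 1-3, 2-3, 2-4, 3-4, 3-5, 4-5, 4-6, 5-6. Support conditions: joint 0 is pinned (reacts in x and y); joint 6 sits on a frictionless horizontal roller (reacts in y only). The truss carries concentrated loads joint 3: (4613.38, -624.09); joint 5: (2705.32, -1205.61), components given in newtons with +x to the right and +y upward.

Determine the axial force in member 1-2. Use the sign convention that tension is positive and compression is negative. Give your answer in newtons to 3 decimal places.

-4402.652

N=7 nodes, M=11 members, R=3 reactions → 2N=14, M+R=14
member 0 (0-1): L=6.5042, (cx,cy)=(0.2698,0.9629)
member 1 (0-2): L=3.2770, (cx,cy)=(1.0000,0.0000)
member 2 (1-2): L=6.4453, (cx,cy)=(0.2361,-0.9717)
member 3 (1-3): L=3.0130, (cx,cy)=(0.9990,-0.0445)
member 4 (2-3): L=6.3070, (cx,cy)=(0.2359,0.9718)
member 5 (2-4): L=3.2470, (cx,cy)=(1.0000,0.0000)
member 6 (3-4): L=6.3764, (cx,cy)=(0.2759,-0.9612)
member 7 (3-5): L=3.2885, (cx,cy)=(0.9999,0.0170)
member 8 (4-5): L=6.3712, (cx,cy)=(0.2400,0.9708)
member 9 (4-6): L=3.0760, (cx,cy)=(1.0000,0.0000)
member 10 (5-6): L=6.3755, (cx,cy)=(0.2426,-0.9701)
solve A·x = −loads:
  F[0-1] = +4340.7125 N (tension)
  F[0-2] = +6147.4724 N (tension)
  F[1-2] = -4402.6517 N (compression)
  F[1-3] = +2213.0672 N (tension)
  F[2-3] = +4402.4151 N (tension)
  F[2-4] = +4069.1751 N (tension)
  F[3-4] = -4997.4658 N (compression)
  F[3-5] = +14.7488 N (tension)
  F[4-5] = +4948.1569 N (tension)
  F[4-6] = +1503.0823 N (tension)
  F[5-6] = -6194.5392 N (compression)
  Rx@0 = -7318.7000 N
  Ry@0 = -4179.7142 N
  Ry@6 = +6009.4142 N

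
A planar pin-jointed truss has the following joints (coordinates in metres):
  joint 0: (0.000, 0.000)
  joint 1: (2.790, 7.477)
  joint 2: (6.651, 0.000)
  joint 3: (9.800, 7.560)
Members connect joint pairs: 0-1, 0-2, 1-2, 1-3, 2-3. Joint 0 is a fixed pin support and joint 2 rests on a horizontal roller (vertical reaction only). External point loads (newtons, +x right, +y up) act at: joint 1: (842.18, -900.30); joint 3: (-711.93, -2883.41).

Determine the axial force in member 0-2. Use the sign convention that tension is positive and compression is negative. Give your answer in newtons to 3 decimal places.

N=4 nodes, M=5 members, R=3 reactions → 2N=8, M+R=8
member 0 (0-1): L=7.9806, (cx,cy)=(0.3496,0.9369)
member 1 (0-2): L=6.6510, (cx,cy)=(1.0000,0.0000)
member 2 (1-2): L=8.4150, (cx,cy)=(0.4588,-0.8885)
member 3 (1-3): L=7.0105, (cx,cy)=(0.9999,0.0118)
member 4 (2-3): L=8.1896, (cx,cy)=(0.3845,0.9231)
solve A·x = −loads:
  F[0-1] = +1046.1010 N (tension)
  F[0-2] = -235.4656 N (compression)
  F[1-2] = -2109.7486 N (compression)
  F[1-3] = +491.5681 N (tension)
  F[2-3] = -3129.8521 N (compression)
  Rx@0 = -130.2500 N
  Ry@0 = -980.0915 N
  Ry@2 = +4763.8015 N

-235.466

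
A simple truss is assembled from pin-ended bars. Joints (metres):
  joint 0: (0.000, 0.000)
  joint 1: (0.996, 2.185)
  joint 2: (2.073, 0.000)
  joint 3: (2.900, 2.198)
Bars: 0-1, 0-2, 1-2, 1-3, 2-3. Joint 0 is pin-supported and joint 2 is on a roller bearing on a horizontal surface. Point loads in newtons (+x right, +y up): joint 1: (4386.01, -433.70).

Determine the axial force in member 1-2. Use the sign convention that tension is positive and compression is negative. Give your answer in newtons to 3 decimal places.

N=4 nodes, M=5 members, R=3 reactions → 2N=8, M+R=8
member 0 (0-1): L=2.4013, (cx,cy)=(0.4148,0.9099)
member 1 (0-2): L=2.0730, (cx,cy)=(1.0000,0.0000)
member 2 (1-2): L=2.4360, (cx,cy)=(0.4421,-0.8970)
member 3 (1-3): L=1.9040, (cx,cy)=(1.0000,0.0068)
member 4 (2-3): L=2.3484, (cx,cy)=(0.3521,0.9359)
solve A·x = −loads:
  F[0-1] = +4832.9914 N (tension)
  F[0-2] = +2381.4043 N (tension)
  F[1-2] = -5386.3781 N (compression)
  F[1-3] = -0.0000 N (compression)
  F[2-3] = -0.0000 N (compression)
  Rx@0 = -4386.0100 N
  Ry@0 = -4397.6541 N
  Ry@2 = +4831.3541 N

-5386.378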